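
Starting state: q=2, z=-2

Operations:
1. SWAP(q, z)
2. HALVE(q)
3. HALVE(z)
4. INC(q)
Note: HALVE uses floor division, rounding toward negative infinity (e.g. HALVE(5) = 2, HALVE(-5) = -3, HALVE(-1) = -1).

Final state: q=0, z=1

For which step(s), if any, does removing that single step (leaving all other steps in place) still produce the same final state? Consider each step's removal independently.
None - removing any single step changes the final result

Testing removal of each single step:
Without step 1: final = q=2, z=-1 (different)
Without step 2: final = q=-1, z=1 (different)
Without step 3: final = q=0, z=2 (different)
Without step 4: final = q=-1, z=1 (different)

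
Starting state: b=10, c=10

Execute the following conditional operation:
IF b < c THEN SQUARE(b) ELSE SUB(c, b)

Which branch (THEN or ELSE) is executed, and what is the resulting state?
Branch: ELSE, Final state: b=10, c=0

Evaluating condition: b < c
b = 10, c = 10
Condition is False, so ELSE branch executes
After SUB(c, b): b=10, c=0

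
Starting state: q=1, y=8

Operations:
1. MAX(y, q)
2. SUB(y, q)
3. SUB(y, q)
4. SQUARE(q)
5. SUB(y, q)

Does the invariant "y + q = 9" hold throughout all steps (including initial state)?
No, violated after step 2

The invariant is violated after step 2.

State at each step:
Initial: q=1, y=8
After step 1: q=1, y=8
After step 2: q=1, y=7
After step 3: q=1, y=6
After step 4: q=1, y=6
After step 5: q=1, y=5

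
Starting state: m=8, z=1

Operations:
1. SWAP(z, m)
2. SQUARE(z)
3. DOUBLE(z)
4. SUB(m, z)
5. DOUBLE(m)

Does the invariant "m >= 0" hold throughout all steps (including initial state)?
No, violated after step 4

The invariant is violated after step 4.

State at each step:
Initial: m=8, z=1
After step 1: m=1, z=8
After step 2: m=1, z=64
After step 3: m=1, z=128
After step 4: m=-127, z=128
After step 5: m=-254, z=128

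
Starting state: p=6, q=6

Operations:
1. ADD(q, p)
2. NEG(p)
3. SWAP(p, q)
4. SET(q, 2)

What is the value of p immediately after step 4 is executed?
p = 12

Tracing p through execution:
Initial: p = 6
After step 1 (ADD(q, p)): p = 6
After step 2 (NEG(p)): p = -6
After step 3 (SWAP(p, q)): p = 12
After step 4 (SET(q, 2)): p = 12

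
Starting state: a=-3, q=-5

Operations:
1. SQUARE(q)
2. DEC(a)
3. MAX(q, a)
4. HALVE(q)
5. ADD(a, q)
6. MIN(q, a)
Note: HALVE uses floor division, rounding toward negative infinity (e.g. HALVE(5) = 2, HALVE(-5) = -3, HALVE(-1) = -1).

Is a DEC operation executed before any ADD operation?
Yes

First DEC: step 2
First ADD: step 5
Since 2 < 5, DEC comes first.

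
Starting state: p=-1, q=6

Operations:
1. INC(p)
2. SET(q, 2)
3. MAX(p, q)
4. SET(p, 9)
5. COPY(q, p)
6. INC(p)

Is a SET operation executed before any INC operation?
No

First SET: step 2
First INC: step 1
Since 2 > 1, INC comes first.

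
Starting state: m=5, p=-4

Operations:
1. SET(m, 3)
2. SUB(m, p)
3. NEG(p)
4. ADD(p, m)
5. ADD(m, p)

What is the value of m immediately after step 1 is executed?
m = 3

Tracing m through execution:
Initial: m = 5
After step 1 (SET(m, 3)): m = 3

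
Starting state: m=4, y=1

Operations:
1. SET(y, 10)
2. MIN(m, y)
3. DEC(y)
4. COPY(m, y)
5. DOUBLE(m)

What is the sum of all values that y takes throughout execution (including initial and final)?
48

Values of y at each step:
Initial: y = 1
After step 1: y = 10
After step 2: y = 10
After step 3: y = 9
After step 4: y = 9
After step 5: y = 9
Sum = 1 + 10 + 10 + 9 + 9 + 9 = 48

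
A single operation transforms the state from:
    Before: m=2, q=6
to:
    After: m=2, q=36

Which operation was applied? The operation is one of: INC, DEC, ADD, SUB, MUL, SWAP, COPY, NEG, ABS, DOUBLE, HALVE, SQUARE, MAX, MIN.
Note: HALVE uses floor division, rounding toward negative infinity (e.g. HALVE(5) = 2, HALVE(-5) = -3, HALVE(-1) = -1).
SQUARE(q)

Analyzing the change:
Before: m=2, q=6
After: m=2, q=36
Variable q changed from 6 to 36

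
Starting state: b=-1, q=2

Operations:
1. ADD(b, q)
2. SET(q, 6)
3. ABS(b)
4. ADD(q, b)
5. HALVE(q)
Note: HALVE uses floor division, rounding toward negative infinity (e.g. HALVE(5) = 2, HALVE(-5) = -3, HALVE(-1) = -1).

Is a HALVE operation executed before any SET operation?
No

First HALVE: step 5
First SET: step 2
Since 5 > 2, SET comes first.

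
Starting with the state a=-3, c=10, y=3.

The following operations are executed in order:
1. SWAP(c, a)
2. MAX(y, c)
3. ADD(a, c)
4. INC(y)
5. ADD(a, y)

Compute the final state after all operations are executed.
{a: 11, c: -3, y: 4}

Step-by-step execution:
Initial: a=-3, c=10, y=3
After step 1 (SWAP(c, a)): a=10, c=-3, y=3
After step 2 (MAX(y, c)): a=10, c=-3, y=3
After step 3 (ADD(a, c)): a=7, c=-3, y=3
After step 4 (INC(y)): a=7, c=-3, y=4
After step 5 (ADD(a, y)): a=11, c=-3, y=4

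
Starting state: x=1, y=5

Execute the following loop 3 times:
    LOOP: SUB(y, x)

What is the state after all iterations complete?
x=1, y=2

Iteration trace:
Start: x=1, y=5
After iteration 1: x=1, y=4
After iteration 2: x=1, y=3
After iteration 3: x=1, y=2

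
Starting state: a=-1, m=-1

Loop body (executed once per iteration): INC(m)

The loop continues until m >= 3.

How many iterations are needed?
4

Tracing iterations:
Initial: a=-1, m=-1
After iteration 1: a=-1, m=0
After iteration 2: a=-1, m=1
After iteration 3: a=-1, m=2
After iteration 4: a=-1, m=3
m >= 3 now holds, so the loop exits after 4 iterations.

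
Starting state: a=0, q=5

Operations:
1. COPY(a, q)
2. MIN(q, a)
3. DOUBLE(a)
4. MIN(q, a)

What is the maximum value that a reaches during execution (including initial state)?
10

Values of a at each step:
Initial: a = 0
After step 1: a = 5
After step 2: a = 5
After step 3: a = 10 ← maximum
After step 4: a = 10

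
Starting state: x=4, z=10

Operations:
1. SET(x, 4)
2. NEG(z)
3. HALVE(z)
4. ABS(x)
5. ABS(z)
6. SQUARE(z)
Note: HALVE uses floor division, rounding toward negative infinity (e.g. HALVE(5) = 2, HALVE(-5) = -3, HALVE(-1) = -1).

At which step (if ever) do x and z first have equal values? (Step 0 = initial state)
Never

x and z never become equal during execution.

Comparing values at each step:
Initial: x=4, z=10
After step 1: x=4, z=10
After step 2: x=4, z=-10
After step 3: x=4, z=-5
After step 4: x=4, z=-5
After step 5: x=4, z=5
After step 6: x=4, z=25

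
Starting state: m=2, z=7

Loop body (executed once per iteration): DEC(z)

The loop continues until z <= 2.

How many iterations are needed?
5

Tracing iterations:
Initial: m=2, z=7
After iteration 1: m=2, z=6
After iteration 2: m=2, z=5
After iteration 3: m=2, z=4
After iteration 4: m=2, z=3
After iteration 5: m=2, z=2
z <= 2 now holds, so the loop exits after 5 iterations.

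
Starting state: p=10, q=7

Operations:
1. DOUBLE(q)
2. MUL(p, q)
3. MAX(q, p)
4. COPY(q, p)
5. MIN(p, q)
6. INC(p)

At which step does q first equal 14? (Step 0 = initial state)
Step 1

Tracing q:
Initial: q = 7
After step 1: q = 14 ← first occurrence
After step 2: q = 14
After step 3: q = 140
After step 4: q = 140
After step 5: q = 140
After step 6: q = 140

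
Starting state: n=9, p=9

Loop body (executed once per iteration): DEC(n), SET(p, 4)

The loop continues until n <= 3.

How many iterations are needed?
6

Tracing iterations:
Initial: n=9, p=9
After iteration 1: n=8, p=4
After iteration 2: n=7, p=4
After iteration 3: n=6, p=4
After iteration 4: n=5, p=4
After iteration 5: n=4, p=4
After iteration 6: n=3, p=4
n <= 3 now holds, so the loop exits after 6 iterations.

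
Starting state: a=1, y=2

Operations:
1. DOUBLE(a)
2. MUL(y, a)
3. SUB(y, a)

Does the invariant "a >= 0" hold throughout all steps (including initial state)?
Yes

The invariant holds at every step.

State at each step:
Initial: a=1, y=2
After step 1: a=2, y=2
After step 2: a=2, y=4
After step 3: a=2, y=2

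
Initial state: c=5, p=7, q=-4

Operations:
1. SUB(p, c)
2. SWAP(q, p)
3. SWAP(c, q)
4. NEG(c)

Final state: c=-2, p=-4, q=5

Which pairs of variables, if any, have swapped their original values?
None

Comparing initial and final values:
c: 5 → -2
p: 7 → -4
q: -4 → 5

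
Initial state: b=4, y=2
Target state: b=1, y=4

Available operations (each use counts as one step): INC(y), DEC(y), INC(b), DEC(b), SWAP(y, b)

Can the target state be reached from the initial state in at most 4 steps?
Yes

Path (2 steps): DEC(y) → SWAP(y, b)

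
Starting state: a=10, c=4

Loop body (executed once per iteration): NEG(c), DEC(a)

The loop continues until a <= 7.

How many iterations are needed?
3

Tracing iterations:
Initial: a=10, c=4
After iteration 1: a=9, c=-4
After iteration 2: a=8, c=4
After iteration 3: a=7, c=-4
a <= 7 now holds, so the loop exits after 3 iterations.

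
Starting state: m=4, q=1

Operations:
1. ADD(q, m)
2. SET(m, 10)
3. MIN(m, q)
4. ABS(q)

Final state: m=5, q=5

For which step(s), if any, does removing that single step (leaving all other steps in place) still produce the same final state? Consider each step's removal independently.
Step(s) 4

Testing removal of each single step:
Without step 1: final = m=1, q=1 (different)
Without step 2: final = m=4, q=5 (different)
Without step 3: final = m=10, q=5 (different)
Without step 4: final = m=5, q=5 (same)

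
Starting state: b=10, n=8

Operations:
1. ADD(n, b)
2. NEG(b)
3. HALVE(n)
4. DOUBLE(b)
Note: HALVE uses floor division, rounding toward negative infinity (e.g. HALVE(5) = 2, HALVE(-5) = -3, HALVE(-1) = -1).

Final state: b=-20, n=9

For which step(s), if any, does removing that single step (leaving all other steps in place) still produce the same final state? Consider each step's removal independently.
None - removing any single step changes the final result

Testing removal of each single step:
Without step 1: final = b=-20, n=4 (different)
Without step 2: final = b=20, n=9 (different)
Without step 3: final = b=-20, n=18 (different)
Without step 4: final = b=-10, n=9 (different)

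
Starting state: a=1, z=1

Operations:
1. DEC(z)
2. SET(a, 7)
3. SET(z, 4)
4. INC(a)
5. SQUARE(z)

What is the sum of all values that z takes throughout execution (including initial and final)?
25

Values of z at each step:
Initial: z = 1
After step 1: z = 0
After step 2: z = 0
After step 3: z = 4
After step 4: z = 4
After step 5: z = 16
Sum = 1 + 0 + 0 + 4 + 4 + 16 = 25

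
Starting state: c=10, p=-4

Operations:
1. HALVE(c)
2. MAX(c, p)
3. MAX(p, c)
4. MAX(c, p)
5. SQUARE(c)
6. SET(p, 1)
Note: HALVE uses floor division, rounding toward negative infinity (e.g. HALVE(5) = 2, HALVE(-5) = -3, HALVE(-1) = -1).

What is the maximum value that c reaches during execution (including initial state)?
25

Values of c at each step:
Initial: c = 10
After step 1: c = 5
After step 2: c = 5
After step 3: c = 5
After step 4: c = 5
After step 5: c = 25 ← maximum
After step 6: c = 25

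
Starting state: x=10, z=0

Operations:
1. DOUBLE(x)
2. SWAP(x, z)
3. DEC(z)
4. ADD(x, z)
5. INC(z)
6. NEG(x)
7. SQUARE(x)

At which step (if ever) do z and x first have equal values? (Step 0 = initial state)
Step 4

z and x first become equal after step 4.

Comparing values at each step:
Initial: z=0, x=10
After step 1: z=0, x=20
After step 2: z=20, x=0
After step 3: z=19, x=0
After step 4: z=19, x=19 ← equal!
After step 5: z=20, x=19
After step 6: z=20, x=-19
After step 7: z=20, x=361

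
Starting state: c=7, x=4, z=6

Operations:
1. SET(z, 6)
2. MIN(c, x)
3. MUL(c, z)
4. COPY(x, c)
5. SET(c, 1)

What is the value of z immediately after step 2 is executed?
z = 6

Tracing z through execution:
Initial: z = 6
After step 1 (SET(z, 6)): z = 6
After step 2 (MIN(c, x)): z = 6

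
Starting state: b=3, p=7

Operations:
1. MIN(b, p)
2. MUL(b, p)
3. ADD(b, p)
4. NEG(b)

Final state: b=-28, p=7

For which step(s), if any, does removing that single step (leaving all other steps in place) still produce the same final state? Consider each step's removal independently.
Step(s) 1

Testing removal of each single step:
Without step 1: final = b=-28, p=7 (same)
Without step 2: final = b=-10, p=7 (different)
Without step 3: final = b=-21, p=7 (different)
Without step 4: final = b=28, p=7 (different)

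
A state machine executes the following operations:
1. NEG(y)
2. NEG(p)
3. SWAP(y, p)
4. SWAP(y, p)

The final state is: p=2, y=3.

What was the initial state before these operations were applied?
p=-2, y=-3

Working backwards:
Final state: p=2, y=3
Before step 4 (SWAP(y, p)): p=3, y=2
Before step 3 (SWAP(y, p)): p=2, y=3
Before step 2 (NEG(p)): p=-2, y=3
Before step 1 (NEG(y)): p=-2, y=-3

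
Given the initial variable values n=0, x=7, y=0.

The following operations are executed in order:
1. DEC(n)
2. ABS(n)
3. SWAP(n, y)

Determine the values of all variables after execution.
{n: 0, x: 7, y: 1}

Step-by-step execution:
Initial: n=0, x=7, y=0
After step 1 (DEC(n)): n=-1, x=7, y=0
After step 2 (ABS(n)): n=1, x=7, y=0
After step 3 (SWAP(n, y)): n=0, x=7, y=1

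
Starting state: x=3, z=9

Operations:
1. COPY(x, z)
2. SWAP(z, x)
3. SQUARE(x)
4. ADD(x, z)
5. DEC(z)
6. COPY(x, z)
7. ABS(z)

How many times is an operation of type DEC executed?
1

Counting DEC operations:
Step 5: DEC(z) ← DEC
Total: 1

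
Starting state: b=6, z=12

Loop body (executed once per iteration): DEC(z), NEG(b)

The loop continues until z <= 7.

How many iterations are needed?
5

Tracing iterations:
Initial: b=6, z=12
After iteration 1: b=-6, z=11
After iteration 2: b=6, z=10
After iteration 3: b=-6, z=9
After iteration 4: b=6, z=8
After iteration 5: b=-6, z=7
z <= 7 now holds, so the loop exits after 5 iterations.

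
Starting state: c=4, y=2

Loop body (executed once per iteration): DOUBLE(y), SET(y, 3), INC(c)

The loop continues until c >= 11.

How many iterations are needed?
7

Tracing iterations:
Initial: c=4, y=2
After iteration 1: c=5, y=3
After iteration 2: c=6, y=3
After iteration 3: c=7, y=3
After iteration 4: c=8, y=3
After iteration 5: c=9, y=3
After iteration 6: c=10, y=3
After iteration 7: c=11, y=3
c >= 11 now holds, so the loop exits after 7 iterations.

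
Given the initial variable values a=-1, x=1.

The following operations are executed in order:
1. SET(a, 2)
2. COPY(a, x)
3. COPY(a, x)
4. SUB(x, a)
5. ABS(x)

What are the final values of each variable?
{a: 1, x: 0}

Step-by-step execution:
Initial: a=-1, x=1
After step 1 (SET(a, 2)): a=2, x=1
After step 2 (COPY(a, x)): a=1, x=1
After step 3 (COPY(a, x)): a=1, x=1
After step 4 (SUB(x, a)): a=1, x=0
After step 5 (ABS(x)): a=1, x=0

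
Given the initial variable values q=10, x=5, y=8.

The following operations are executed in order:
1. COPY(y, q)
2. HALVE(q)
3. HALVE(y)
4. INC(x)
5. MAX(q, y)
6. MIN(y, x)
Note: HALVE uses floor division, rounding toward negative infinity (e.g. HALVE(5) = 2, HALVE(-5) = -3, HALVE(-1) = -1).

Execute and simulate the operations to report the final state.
{q: 5, x: 6, y: 5}

Step-by-step execution:
Initial: q=10, x=5, y=8
After step 1 (COPY(y, q)): q=10, x=5, y=10
After step 2 (HALVE(q)): q=5, x=5, y=10
After step 3 (HALVE(y)): q=5, x=5, y=5
After step 4 (INC(x)): q=5, x=6, y=5
After step 5 (MAX(q, y)): q=5, x=6, y=5
After step 6 (MIN(y, x)): q=5, x=6, y=5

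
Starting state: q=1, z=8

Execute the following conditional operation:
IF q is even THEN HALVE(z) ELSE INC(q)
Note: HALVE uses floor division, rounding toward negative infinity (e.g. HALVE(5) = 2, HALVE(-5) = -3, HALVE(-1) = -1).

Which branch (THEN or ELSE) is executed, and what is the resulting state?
Branch: ELSE, Final state: q=2, z=8

Evaluating condition: q is even
Condition is False, so ELSE branch executes
After INC(q): q=2, z=8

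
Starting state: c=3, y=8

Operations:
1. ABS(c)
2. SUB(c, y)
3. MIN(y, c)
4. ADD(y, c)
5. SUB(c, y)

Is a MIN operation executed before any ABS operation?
No

First MIN: step 3
First ABS: step 1
Since 3 > 1, ABS comes first.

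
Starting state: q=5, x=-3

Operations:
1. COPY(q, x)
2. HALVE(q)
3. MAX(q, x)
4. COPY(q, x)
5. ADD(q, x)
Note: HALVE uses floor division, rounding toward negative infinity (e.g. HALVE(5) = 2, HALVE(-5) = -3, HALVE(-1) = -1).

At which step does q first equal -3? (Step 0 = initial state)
Step 1

Tracing q:
Initial: q = 5
After step 1: q = -3 ← first occurrence
After step 2: q = -2
After step 3: q = -2
After step 4: q = -3
After step 5: q = -6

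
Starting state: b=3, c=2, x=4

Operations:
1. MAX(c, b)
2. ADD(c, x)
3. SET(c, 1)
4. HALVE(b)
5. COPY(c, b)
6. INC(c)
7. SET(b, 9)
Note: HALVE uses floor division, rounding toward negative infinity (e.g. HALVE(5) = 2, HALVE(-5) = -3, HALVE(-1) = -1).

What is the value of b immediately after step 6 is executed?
b = 1

Tracing b through execution:
Initial: b = 3
After step 1 (MAX(c, b)): b = 3
After step 2 (ADD(c, x)): b = 3
After step 3 (SET(c, 1)): b = 3
After step 4 (HALVE(b)): b = 1
After step 5 (COPY(c, b)): b = 1
After step 6 (INC(c)): b = 1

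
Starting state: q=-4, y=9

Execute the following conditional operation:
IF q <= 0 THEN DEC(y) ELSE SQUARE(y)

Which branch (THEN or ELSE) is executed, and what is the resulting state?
Branch: THEN, Final state: q=-4, y=8

Evaluating condition: q <= 0
q = -4
Condition is True, so THEN branch executes
After DEC(y): q=-4, y=8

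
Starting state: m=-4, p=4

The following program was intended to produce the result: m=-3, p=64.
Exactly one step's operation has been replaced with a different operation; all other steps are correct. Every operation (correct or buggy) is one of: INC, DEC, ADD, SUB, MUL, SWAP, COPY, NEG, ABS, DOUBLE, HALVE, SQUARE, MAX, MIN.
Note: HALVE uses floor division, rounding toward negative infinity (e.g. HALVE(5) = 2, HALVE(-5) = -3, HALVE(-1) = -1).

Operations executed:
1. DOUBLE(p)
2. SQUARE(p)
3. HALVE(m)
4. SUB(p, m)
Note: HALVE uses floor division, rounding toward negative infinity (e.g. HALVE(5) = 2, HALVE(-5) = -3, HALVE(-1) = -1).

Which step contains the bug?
Step 4

Trace with buggy code:
Initial: m=-4, p=4
After step 1: m=-4, p=8
After step 2: m=-4, p=64
After step 3: m=-2, p=64
After step 4: m=-2, p=66
Actual final m=-2, p=66 ≠ expected m=-3, p=64.
Step 4 is the only position where a single-operation replacement can produce the expected result.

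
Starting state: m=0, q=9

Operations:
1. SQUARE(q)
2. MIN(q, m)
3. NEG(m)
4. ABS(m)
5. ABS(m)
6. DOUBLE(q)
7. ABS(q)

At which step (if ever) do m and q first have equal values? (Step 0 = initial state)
Step 2

m and q first become equal after step 2.

Comparing values at each step:
Initial: m=0, q=9
After step 1: m=0, q=81
After step 2: m=0, q=0 ← equal!
After step 3: m=0, q=0 ← equal!
After step 4: m=0, q=0 ← equal!
After step 5: m=0, q=0 ← equal!
After step 6: m=0, q=0 ← equal!
After step 7: m=0, q=0 ← equal!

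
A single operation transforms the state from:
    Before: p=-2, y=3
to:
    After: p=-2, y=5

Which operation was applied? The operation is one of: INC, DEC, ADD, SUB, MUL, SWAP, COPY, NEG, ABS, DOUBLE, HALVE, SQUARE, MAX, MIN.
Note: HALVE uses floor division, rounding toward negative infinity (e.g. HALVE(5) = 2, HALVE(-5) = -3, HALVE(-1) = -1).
SUB(y, p)

Analyzing the change:
Before: p=-2, y=3
After: p=-2, y=5
Variable y changed from 3 to 5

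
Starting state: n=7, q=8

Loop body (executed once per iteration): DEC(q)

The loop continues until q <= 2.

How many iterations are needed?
6

Tracing iterations:
Initial: n=7, q=8
After iteration 1: n=7, q=7
After iteration 2: n=7, q=6
After iteration 3: n=7, q=5
After iteration 4: n=7, q=4
After iteration 5: n=7, q=3
After iteration 6: n=7, q=2
q <= 2 now holds, so the loop exits after 6 iterations.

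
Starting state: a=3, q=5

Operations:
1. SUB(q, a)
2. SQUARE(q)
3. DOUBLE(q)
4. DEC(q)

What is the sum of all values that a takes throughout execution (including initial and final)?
15

Values of a at each step:
Initial: a = 3
After step 1: a = 3
After step 2: a = 3
After step 3: a = 3
After step 4: a = 3
Sum = 3 + 3 + 3 + 3 + 3 = 15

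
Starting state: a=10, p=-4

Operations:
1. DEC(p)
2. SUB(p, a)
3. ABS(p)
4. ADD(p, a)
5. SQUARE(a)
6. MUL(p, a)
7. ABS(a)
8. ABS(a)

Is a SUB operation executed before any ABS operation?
Yes

First SUB: step 2
First ABS: step 3
Since 2 < 3, SUB comes first.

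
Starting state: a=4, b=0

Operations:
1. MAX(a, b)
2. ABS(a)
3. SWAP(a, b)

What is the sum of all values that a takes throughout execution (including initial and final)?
12

Values of a at each step:
Initial: a = 4
After step 1: a = 4
After step 2: a = 4
After step 3: a = 0
Sum = 4 + 4 + 4 + 0 = 12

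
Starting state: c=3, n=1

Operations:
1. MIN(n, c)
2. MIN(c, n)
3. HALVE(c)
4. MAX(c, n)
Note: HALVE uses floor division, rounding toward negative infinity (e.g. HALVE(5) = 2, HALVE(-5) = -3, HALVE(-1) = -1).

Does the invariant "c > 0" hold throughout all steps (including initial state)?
No, violated after step 3

The invariant is violated after step 3.

State at each step:
Initial: c=3, n=1
After step 1: c=3, n=1
After step 2: c=1, n=1
After step 3: c=0, n=1
After step 4: c=1, n=1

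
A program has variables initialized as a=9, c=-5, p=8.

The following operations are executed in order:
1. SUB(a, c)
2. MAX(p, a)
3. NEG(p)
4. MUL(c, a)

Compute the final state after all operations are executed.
{a: 14, c: -70, p: -14}

Step-by-step execution:
Initial: a=9, c=-5, p=8
After step 1 (SUB(a, c)): a=14, c=-5, p=8
After step 2 (MAX(p, a)): a=14, c=-5, p=14
After step 3 (NEG(p)): a=14, c=-5, p=-14
After step 4 (MUL(c, a)): a=14, c=-70, p=-14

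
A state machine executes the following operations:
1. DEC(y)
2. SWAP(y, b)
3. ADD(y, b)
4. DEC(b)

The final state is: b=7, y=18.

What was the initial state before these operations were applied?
b=10, y=9

Working backwards:
Final state: b=7, y=18
Before step 4 (DEC(b)): b=8, y=18
Before step 3 (ADD(y, b)): b=8, y=10
Before step 2 (SWAP(y, b)): b=10, y=8
Before step 1 (DEC(y)): b=10, y=9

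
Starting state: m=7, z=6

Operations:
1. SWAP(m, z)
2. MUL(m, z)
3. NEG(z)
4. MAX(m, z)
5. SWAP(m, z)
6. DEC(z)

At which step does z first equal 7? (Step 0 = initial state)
Step 1

Tracing z:
Initial: z = 6
After step 1: z = 7 ← first occurrence
After step 2: z = 7
After step 3: z = -7
After step 4: z = -7
After step 5: z = 42
After step 6: z = 41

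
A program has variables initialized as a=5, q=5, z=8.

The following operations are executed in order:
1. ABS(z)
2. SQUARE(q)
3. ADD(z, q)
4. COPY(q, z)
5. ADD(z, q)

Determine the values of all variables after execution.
{a: 5, q: 33, z: 66}

Step-by-step execution:
Initial: a=5, q=5, z=8
After step 1 (ABS(z)): a=5, q=5, z=8
After step 2 (SQUARE(q)): a=5, q=25, z=8
After step 3 (ADD(z, q)): a=5, q=25, z=33
After step 4 (COPY(q, z)): a=5, q=33, z=33
After step 5 (ADD(z, q)): a=5, q=33, z=66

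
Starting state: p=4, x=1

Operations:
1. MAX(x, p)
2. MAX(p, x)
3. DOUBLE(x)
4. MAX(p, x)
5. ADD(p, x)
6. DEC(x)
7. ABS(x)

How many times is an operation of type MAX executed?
3

Counting MAX operations:
Step 1: MAX(x, p) ← MAX
Step 2: MAX(p, x) ← MAX
Step 4: MAX(p, x) ← MAX
Total: 3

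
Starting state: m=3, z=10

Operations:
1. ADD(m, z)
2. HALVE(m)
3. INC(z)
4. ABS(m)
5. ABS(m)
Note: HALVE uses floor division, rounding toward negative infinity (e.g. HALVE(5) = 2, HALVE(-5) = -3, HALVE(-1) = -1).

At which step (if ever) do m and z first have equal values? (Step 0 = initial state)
Never

m and z never become equal during execution.

Comparing values at each step:
Initial: m=3, z=10
After step 1: m=13, z=10
After step 2: m=6, z=10
After step 3: m=6, z=11
After step 4: m=6, z=11
After step 5: m=6, z=11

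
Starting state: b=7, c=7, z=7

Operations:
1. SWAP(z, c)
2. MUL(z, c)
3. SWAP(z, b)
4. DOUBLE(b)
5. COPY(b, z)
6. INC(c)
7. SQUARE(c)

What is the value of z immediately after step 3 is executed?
z = 7

Tracing z through execution:
Initial: z = 7
After step 1 (SWAP(z, c)): z = 7
After step 2 (MUL(z, c)): z = 49
After step 3 (SWAP(z, b)): z = 7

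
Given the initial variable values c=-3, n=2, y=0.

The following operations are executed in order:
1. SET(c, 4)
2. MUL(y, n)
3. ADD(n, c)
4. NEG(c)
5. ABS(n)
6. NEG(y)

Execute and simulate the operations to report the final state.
{c: -4, n: 6, y: 0}

Step-by-step execution:
Initial: c=-3, n=2, y=0
After step 1 (SET(c, 4)): c=4, n=2, y=0
After step 2 (MUL(y, n)): c=4, n=2, y=0
After step 3 (ADD(n, c)): c=4, n=6, y=0
After step 4 (NEG(c)): c=-4, n=6, y=0
After step 5 (ABS(n)): c=-4, n=6, y=0
After step 6 (NEG(y)): c=-4, n=6, y=0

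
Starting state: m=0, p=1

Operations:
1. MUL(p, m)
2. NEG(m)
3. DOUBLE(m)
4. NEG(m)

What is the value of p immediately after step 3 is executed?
p = 0

Tracing p through execution:
Initial: p = 1
After step 1 (MUL(p, m)): p = 0
After step 2 (NEG(m)): p = 0
After step 3 (DOUBLE(m)): p = 0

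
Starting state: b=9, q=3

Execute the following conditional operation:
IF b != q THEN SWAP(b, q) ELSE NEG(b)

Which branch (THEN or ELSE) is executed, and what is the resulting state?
Branch: THEN, Final state: b=3, q=9

Evaluating condition: b != q
b = 9, q = 3
Condition is True, so THEN branch executes
After SWAP(b, q): b=3, q=9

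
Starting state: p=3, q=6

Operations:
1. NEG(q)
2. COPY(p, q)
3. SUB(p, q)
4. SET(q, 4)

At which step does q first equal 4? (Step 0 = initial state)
Step 4

Tracing q:
Initial: q = 6
After step 1: q = -6
After step 2: q = -6
After step 3: q = -6
After step 4: q = 4 ← first occurrence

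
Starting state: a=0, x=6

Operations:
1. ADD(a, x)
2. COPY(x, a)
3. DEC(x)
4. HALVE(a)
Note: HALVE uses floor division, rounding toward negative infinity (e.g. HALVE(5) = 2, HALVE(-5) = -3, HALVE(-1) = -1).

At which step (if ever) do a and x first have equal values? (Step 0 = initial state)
Step 1

a and x first become equal after step 1.

Comparing values at each step:
Initial: a=0, x=6
After step 1: a=6, x=6 ← equal!
After step 2: a=6, x=6 ← equal!
After step 3: a=6, x=5
After step 4: a=3, x=5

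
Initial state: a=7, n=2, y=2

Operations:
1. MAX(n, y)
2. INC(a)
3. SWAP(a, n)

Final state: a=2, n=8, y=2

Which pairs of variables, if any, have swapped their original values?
None

Comparing initial and final values:
a: 7 → 2
y: 2 → 2
n: 2 → 8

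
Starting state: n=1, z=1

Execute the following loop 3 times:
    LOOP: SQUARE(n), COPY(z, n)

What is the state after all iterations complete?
n=1, z=1

Iteration trace:
Start: n=1, z=1
After iteration 1: n=1, z=1
After iteration 2: n=1, z=1
After iteration 3: n=1, z=1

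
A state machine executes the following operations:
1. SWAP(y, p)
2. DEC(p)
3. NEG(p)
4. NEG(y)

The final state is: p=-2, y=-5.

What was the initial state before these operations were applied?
p=5, y=3

Working backwards:
Final state: p=-2, y=-5
Before step 4 (NEG(y)): p=-2, y=5
Before step 3 (NEG(p)): p=2, y=5
Before step 2 (DEC(p)): p=3, y=5
Before step 1 (SWAP(y, p)): p=5, y=3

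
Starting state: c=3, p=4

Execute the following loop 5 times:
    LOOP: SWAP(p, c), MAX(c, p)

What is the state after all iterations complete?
c=4, p=4

Iteration trace:
Start: c=3, p=4
After iteration 1: c=4, p=3
After iteration 2: c=4, p=4
After iteration 3: c=4, p=4
After iteration 4: c=4, p=4
After iteration 5: c=4, p=4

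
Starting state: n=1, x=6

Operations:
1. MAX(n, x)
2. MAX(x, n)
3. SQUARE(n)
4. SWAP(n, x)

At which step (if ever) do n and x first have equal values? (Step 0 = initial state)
Step 1

n and x first become equal after step 1.

Comparing values at each step:
Initial: n=1, x=6
After step 1: n=6, x=6 ← equal!
After step 2: n=6, x=6 ← equal!
After step 3: n=36, x=6
After step 4: n=6, x=36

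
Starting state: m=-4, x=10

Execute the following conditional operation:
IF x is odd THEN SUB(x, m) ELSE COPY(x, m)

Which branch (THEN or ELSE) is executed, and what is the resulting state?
Branch: ELSE, Final state: m=-4, x=-4

Evaluating condition: x is odd
Condition is False, so ELSE branch executes
After COPY(x, m): m=-4, x=-4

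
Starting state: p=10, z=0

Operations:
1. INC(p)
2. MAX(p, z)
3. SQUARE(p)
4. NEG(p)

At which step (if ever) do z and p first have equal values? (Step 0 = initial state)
Never

z and p never become equal during execution.

Comparing values at each step:
Initial: z=0, p=10
After step 1: z=0, p=11
After step 2: z=0, p=11
After step 3: z=0, p=121
After step 4: z=0, p=-121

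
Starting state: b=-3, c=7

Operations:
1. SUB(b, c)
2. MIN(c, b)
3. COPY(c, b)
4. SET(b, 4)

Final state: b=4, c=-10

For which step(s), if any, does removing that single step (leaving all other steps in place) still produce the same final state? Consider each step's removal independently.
Step(s) 2, 3

Testing removal of each single step:
Without step 1: final = b=4, c=-3 (different)
Without step 2: final = b=4, c=-10 (same)
Without step 3: final = b=4, c=-10 (same)
Without step 4: final = b=-10, c=-10 (different)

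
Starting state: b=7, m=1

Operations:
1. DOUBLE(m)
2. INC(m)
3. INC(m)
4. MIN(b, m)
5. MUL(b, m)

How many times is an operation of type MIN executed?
1

Counting MIN operations:
Step 4: MIN(b, m) ← MIN
Total: 1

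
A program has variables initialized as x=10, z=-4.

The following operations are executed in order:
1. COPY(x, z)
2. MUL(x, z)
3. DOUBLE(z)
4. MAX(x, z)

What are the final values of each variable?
{x: 16, z: -8}

Step-by-step execution:
Initial: x=10, z=-4
After step 1 (COPY(x, z)): x=-4, z=-4
After step 2 (MUL(x, z)): x=16, z=-4
After step 3 (DOUBLE(z)): x=16, z=-8
After step 4 (MAX(x, z)): x=16, z=-8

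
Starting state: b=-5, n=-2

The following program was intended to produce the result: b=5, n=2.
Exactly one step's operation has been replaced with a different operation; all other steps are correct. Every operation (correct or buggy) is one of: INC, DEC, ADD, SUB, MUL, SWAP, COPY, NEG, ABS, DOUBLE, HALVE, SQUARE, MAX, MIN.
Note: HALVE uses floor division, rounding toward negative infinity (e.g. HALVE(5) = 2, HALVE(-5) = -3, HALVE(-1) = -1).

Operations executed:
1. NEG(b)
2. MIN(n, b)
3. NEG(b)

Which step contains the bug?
Step 3

Trace with buggy code:
Initial: b=-5, n=-2
After step 1: b=5, n=-2
After step 2: b=5, n=-2
After step 3: b=-5, n=-2
Actual final b=-5, n=-2 ≠ expected b=5, n=2.
Step 3 is the only position where a single-operation replacement can produce the expected result.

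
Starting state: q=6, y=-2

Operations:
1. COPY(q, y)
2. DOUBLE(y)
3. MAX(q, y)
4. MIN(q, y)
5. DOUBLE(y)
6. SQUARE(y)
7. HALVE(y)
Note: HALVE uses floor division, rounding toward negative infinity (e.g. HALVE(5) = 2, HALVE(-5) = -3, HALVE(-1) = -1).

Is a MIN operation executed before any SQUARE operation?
Yes

First MIN: step 4
First SQUARE: step 6
Since 4 < 6, MIN comes first.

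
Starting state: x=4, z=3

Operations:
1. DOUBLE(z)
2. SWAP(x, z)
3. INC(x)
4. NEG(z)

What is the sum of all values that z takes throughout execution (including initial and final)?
13

Values of z at each step:
Initial: z = 3
After step 1: z = 6
After step 2: z = 4
After step 3: z = 4
After step 4: z = -4
Sum = 3 + 6 + 4 + 4 + -4 = 13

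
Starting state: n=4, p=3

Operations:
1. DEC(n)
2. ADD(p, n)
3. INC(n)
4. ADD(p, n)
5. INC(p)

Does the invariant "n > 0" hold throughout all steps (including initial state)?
Yes

The invariant holds at every step.

State at each step:
Initial: n=4, p=3
After step 1: n=3, p=3
After step 2: n=3, p=6
After step 3: n=4, p=6
After step 4: n=4, p=10
After step 5: n=4, p=11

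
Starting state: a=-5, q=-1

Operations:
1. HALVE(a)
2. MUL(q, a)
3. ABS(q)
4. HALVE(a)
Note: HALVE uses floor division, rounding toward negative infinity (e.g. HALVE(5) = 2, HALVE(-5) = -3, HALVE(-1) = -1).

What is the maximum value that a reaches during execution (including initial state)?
-2

Values of a at each step:
Initial: a = -5
After step 1: a = -3
After step 2: a = -3
After step 3: a = -3
After step 4: a = -2 ← maximum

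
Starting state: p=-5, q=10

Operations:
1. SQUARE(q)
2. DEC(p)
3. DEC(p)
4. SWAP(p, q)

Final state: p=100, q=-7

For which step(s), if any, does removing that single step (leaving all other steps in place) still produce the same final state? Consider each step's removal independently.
None - removing any single step changes the final result

Testing removal of each single step:
Without step 1: final = p=10, q=-7 (different)
Without step 2: final = p=100, q=-6 (different)
Without step 3: final = p=100, q=-6 (different)
Without step 4: final = p=-7, q=100 (different)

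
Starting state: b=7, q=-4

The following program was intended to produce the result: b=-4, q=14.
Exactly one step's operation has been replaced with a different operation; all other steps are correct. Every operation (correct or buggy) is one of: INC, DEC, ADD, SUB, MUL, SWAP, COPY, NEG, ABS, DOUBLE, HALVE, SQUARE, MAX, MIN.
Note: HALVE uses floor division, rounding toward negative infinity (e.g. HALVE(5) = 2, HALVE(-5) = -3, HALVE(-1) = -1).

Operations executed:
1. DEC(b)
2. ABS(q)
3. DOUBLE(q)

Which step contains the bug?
Step 1

Trace with buggy code:
Initial: b=7, q=-4
After step 1: b=6, q=-4
After step 2: b=6, q=4
After step 3: b=6, q=8
Actual final b=6, q=8 ≠ expected b=-4, q=14.
Step 1 is the only position where a single-operation replacement can produce the expected result.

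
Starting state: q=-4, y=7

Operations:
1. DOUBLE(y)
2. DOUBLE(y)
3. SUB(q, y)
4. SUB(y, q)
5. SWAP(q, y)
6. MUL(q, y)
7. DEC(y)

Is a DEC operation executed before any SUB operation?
No

First DEC: step 7
First SUB: step 3
Since 7 > 3, SUB comes first.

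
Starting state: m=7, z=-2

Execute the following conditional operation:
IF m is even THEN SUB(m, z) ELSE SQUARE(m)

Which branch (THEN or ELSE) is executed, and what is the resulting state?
Branch: ELSE, Final state: m=49, z=-2

Evaluating condition: m is even
Condition is False, so ELSE branch executes
After SQUARE(m): m=49, z=-2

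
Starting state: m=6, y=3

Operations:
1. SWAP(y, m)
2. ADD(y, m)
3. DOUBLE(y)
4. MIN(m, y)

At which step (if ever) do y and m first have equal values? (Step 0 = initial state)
Never

y and m never become equal during execution.

Comparing values at each step:
Initial: y=3, m=6
After step 1: y=6, m=3
After step 2: y=9, m=3
After step 3: y=18, m=3
After step 4: y=18, m=3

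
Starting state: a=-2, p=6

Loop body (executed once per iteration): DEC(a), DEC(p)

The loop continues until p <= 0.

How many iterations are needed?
6

Tracing iterations:
Initial: a=-2, p=6
After iteration 1: a=-3, p=5
After iteration 2: a=-4, p=4
After iteration 3: a=-5, p=3
After iteration 4: a=-6, p=2
After iteration 5: a=-7, p=1
After iteration 6: a=-8, p=0
p <= 0 now holds, so the loop exits after 6 iterations.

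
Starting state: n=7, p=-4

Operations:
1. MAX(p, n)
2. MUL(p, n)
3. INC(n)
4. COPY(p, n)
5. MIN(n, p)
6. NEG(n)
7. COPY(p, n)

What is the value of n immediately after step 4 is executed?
n = 8

Tracing n through execution:
Initial: n = 7
After step 1 (MAX(p, n)): n = 7
After step 2 (MUL(p, n)): n = 7
After step 3 (INC(n)): n = 8
After step 4 (COPY(p, n)): n = 8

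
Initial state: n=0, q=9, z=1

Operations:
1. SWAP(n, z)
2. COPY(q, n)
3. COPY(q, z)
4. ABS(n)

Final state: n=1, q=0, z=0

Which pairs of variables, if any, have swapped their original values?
(n, z)

Comparing initial and final values:
n: 0 → 1
z: 1 → 0
q: 9 → 0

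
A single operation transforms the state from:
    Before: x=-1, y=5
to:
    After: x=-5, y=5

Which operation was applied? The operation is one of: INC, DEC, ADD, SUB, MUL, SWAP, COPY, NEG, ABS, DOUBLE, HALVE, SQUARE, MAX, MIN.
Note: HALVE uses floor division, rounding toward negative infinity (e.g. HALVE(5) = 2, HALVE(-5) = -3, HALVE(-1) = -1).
MUL(x, y)

Analyzing the change:
Before: x=-1, y=5
After: x=-5, y=5
Variable x changed from -1 to -5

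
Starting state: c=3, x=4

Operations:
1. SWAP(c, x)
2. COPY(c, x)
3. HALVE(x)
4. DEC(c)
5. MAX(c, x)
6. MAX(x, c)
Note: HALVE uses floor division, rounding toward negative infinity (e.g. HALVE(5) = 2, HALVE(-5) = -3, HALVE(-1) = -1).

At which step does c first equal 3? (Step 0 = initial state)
Step 0

Tracing c:
Initial: c = 3 ← first occurrence
After step 1: c = 4
After step 2: c = 3
After step 3: c = 3
After step 4: c = 2
After step 5: c = 2
After step 6: c = 2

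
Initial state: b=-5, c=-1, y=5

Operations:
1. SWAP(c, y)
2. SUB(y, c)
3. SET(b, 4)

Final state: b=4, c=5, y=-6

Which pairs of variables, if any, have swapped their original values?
None

Comparing initial and final values:
c: -1 → 5
b: -5 → 4
y: 5 → -6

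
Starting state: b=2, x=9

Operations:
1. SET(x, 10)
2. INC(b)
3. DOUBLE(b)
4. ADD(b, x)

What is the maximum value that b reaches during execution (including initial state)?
16

Values of b at each step:
Initial: b = 2
After step 1: b = 2
After step 2: b = 3
After step 3: b = 6
After step 4: b = 16 ← maximum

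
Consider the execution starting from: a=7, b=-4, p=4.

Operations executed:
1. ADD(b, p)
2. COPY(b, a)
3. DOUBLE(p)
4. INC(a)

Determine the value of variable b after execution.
b = 7

Tracing execution:
Step 1: ADD(b, p) → b = 0
Step 2: COPY(b, a) → b = 7
Step 3: DOUBLE(p) → b = 7
Step 4: INC(a) → b = 7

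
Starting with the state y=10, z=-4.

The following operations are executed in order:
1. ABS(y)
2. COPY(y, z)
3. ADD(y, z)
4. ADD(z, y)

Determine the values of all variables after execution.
{y: -8, z: -12}

Step-by-step execution:
Initial: y=10, z=-4
After step 1 (ABS(y)): y=10, z=-4
After step 2 (COPY(y, z)): y=-4, z=-4
After step 3 (ADD(y, z)): y=-8, z=-4
After step 4 (ADD(z, y)): y=-8, z=-12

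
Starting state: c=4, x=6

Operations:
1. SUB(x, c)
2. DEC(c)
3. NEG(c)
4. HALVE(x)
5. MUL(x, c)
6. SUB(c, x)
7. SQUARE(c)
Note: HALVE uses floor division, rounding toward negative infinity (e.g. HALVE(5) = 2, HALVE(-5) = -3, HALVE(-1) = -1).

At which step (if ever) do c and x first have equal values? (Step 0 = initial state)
Step 5

c and x first become equal after step 5.

Comparing values at each step:
Initial: c=4, x=6
After step 1: c=4, x=2
After step 2: c=3, x=2
After step 3: c=-3, x=2
After step 4: c=-3, x=1
After step 5: c=-3, x=-3 ← equal!
After step 6: c=0, x=-3
After step 7: c=0, x=-3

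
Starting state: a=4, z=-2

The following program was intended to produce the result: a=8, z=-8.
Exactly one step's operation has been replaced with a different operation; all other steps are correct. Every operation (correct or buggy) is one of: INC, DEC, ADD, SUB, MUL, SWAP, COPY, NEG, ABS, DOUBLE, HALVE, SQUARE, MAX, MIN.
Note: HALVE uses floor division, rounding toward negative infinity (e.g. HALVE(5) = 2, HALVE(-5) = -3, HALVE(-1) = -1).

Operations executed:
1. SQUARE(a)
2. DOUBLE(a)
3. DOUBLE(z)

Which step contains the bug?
Step 1

Trace with buggy code:
Initial: a=4, z=-2
After step 1: a=16, z=-2
After step 2: a=32, z=-2
After step 3: a=32, z=-4
Actual final a=32, z=-4 ≠ expected a=8, z=-8.
Step 1 is the only position where a single-operation replacement can produce the expected result.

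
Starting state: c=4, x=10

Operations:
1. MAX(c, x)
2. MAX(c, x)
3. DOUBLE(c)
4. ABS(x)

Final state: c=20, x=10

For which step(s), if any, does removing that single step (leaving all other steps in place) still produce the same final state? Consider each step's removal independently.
Step(s) 1, 2, 4

Testing removal of each single step:
Without step 1: final = c=20, x=10 (same)
Without step 2: final = c=20, x=10 (same)
Without step 3: final = c=10, x=10 (different)
Without step 4: final = c=20, x=10 (same)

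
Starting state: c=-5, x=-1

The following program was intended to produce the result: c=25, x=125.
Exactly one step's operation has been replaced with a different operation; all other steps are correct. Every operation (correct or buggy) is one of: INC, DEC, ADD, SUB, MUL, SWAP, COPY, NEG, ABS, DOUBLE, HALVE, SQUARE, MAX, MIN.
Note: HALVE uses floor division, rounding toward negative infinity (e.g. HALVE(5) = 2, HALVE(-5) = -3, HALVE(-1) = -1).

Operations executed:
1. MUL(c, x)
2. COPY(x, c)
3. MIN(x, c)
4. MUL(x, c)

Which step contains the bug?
Step 3

Trace with buggy code:
Initial: c=-5, x=-1
After step 1: c=5, x=-1
After step 2: c=5, x=5
After step 3: c=5, x=5
After step 4: c=5, x=25
Actual final c=5, x=25 ≠ expected c=25, x=125.
Step 3 is the only position where a single-operation replacement can produce the expected result.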